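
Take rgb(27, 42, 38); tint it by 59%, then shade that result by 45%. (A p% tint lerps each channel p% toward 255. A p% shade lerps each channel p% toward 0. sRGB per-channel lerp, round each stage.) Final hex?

Lerp each channel 59% toward 255:
  R: 27 + 134.52 = 161.52 → 162
  G: 42 + 125.67 = 167.67 → 168
  B: 38 + 0.59×(255−38) = 38 + 128.03 = 166.03 → 166
After the tint: rgb(162, 168, 166) = #A2A8A6.
A 45% shade moves each channel 45% toward 0:
  R: 162 + 0.45×(0−162) = 162 − 72.9 = 89.1 → 89
  G: 168 + 0.45×(0−168) = 168 − 75.6 = 92.4 → 92
  B: 166 − 74.7 = 91.3 → 91
rgb(89, 92, 91) = #595C5B.

#595C5B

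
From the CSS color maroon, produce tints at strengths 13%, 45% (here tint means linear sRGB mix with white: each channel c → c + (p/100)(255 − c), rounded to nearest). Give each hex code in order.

CSS maroon is rgb(128, 0, 0).
13%: (128 + 16.51 = 144.51→145, 0 + 33.15 = 33.15→33, 0 + 33.15 = 33.15→33) → #912121
45%: (128 + 57.15 = 185.15→185, 0 + 114.75 = 114.75→115, 0 + 114.75 = 114.75→115) → #B97373

#912121, #B97373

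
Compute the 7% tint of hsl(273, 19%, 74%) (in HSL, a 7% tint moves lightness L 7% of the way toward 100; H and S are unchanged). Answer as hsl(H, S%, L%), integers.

hsl(273, 19%, 76%)

L moves 7% from 74 toward 100: 74 + 1.82 = 75.82 → 76.
H and S are unchanged.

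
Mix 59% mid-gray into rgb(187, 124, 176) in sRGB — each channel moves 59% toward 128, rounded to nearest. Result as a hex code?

#987e94

A 59% tone moves each channel 59% toward 128:
  R: 187 + 0.59×(128−187) = 187 − 34.81 = 152.19 → 152
  G: 124 + 0.59×(128−124) = 124 + 2.36 = 126.36 → 126
  B: 176 + 0.59×(128−176) = 176 − 28.32 = 147.68 → 148
rgb(152, 126, 148) = #987e94.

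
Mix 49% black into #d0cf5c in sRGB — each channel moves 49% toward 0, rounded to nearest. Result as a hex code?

#d0cf5c is rgb(208, 207, 92).
A 49% shade moves each channel 49% toward 0:
  R: 208 + 0.49×(0−208) = 208 − 101.92 = 106.08 → 106
  G: 207 − 101.43 = 105.57 → 106
  B: 92 − 45.08 = 46.92 → 47
rgb(106, 106, 47) = #6a6a2f.

#6a6a2f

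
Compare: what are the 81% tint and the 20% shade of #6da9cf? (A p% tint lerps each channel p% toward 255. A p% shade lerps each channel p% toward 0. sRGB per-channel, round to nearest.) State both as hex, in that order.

#6da9cf is rgb(109, 169, 207).
81% tint:
  R: 109 + 0.81×(255−109) = 109 + 118.26 = 227.26 → 227
  G: 169 + 69.66 = 238.66 → 239
  B: 207 + 0.81×(255−207) = 207 + 38.88 = 245.88 → 246
  → #e3eff6
20% shade:
  R: 109 − 21.8 = 87.2 → 87
  G: 169 + 0.2×(0−169) = 169 − 33.8 = 135.2 → 135
  B: 207 + 0.2×(0−207) = 207 − 41.4 = 165.6 → 166
  → #5787a6

#e3eff6, #5787a6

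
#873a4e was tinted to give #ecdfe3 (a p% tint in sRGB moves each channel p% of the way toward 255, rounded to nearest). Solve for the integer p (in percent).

84%

#873a4e is rgb(135, 58, 78); #ecdfe3 is rgb(236, 223, 227).
On the G channel (widest range): 223 ≈ 58 + (p/100)(255 − 58), so p ≈ 100×(223 − 58)/(255 − 58) = 16500/197 = 83.76.
p = 84 reproduces all three channels after rounding.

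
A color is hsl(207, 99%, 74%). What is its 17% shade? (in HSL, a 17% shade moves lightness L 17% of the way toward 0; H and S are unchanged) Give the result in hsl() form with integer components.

hsl(207, 99%, 61%)

L moves 17% from 74 toward 0: 74 − 12.58 = 61.42 → 61.
H and S are unchanged.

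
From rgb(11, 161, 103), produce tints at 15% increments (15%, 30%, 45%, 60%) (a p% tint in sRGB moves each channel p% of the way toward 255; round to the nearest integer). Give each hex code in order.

15%: (11 + 36.6 = 47.6→48, 161 + 14.1 = 175.1→175, 103 + 22.8 = 125.8→126) → #30AF7E
30%: (11 + 73.2 = 84.2→84, 161 + 28.2 = 189.2→189, 103 + 45.6 = 148.6→149) → #54BD95
45%: (11 + 109.8 = 120.8→121, 161 + 42.3 = 203.3→203, 103 + 68.4 = 171.4→171) → #79CBAB
60%: (11 + 146.4 = 157.4→157, 161 + 56.4 = 217.4→217, 103 + 91.2 = 194.2→194) → #9DD9C2

#30AF7E, #54BD95, #79CBAB, #9DD9C2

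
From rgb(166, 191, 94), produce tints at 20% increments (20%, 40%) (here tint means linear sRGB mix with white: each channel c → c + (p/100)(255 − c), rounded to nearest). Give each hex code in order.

#B8CC7E, #CAD99E

20%: (166 + 17.8 = 183.8→184, 191 + 12.8 = 203.8→204, 94 + 32.2 = 126.2→126) → #B8CC7E
40%: (166 + 35.6 = 201.6→202, 191 + 25.6 = 216.6→217, 94 + 64.4 = 158.4→158) → #CAD99E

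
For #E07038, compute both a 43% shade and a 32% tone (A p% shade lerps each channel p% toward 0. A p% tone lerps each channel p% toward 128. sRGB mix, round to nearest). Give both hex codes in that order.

#E07038 is rgb(224, 112, 56).
43% shade:
  R: 224 + 0.43×(0−224) = 224 − 96.32 = 127.68 → 128
  G: 112 − 48.16 = 63.84 → 64
  B: 56 + 0.43×(0−56) = 56 − 24.08 = 31.92 → 32
  → #804020
32% tone:
  R: 224 − 30.72 = 193.28 → 193
  G: 112 + 0.32×(128−112) = 112 + 5.12 = 117.12 → 117
  B: 56 + 0.32×(128−56) = 56 + 23.04 = 79.04 → 79
  → #C1754F

#804020, #C1754F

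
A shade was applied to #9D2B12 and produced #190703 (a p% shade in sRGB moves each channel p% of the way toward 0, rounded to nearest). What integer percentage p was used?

#9D2B12 is rgb(157, 43, 18); #190703 is rgb(25, 7, 3).
On the R channel (widest range): 25 ≈ 157 + (p/100)(0 − 157), so p ≈ 100×(25 − 157)/(0 − 157) = -13200/-157 = 84.08.
p = 84 reproduces all three channels after rounding.

84%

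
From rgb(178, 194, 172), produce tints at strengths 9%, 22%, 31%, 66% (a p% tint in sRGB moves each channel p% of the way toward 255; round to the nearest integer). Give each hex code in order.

#B9C7B3, #C3CFBE, #CAD5C6, #E5EAE3

9%: (178 + 6.93 = 184.93→185, 194 + 5.49 = 199.49→199, 172 + 7.47 = 179.47→179) → #B9C7B3
22%: (178 + 16.94 = 194.94→195, 194 + 13.42 = 207.42→207, 172 + 18.26 = 190.26→190) → #C3CFBE
31%: (178 + 23.87 = 201.87→202, 194 + 18.91 = 212.91→213, 172 + 25.73 = 197.73→198) → #CAD5C6
66%: (178 + 50.82 = 228.82→229, 194 + 40.26 = 234.26→234, 172 + 54.78 = 226.78→227) → #E5EAE3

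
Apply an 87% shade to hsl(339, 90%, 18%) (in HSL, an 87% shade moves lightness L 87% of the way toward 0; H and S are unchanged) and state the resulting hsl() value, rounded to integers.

hsl(339, 90%, 2%)

L moves 87% from 18 toward 0: 18 − 15.66 = 2.34 → 2.
H and S are unchanged.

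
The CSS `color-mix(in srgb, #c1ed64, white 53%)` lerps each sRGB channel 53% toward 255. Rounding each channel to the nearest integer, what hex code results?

#c1ed64 is rgb(193, 237, 100).
Lerp each channel 53% toward 255:
  R: 193 + 0.53×(255−193) = 193 + 32.86 = 225.86 → 226
  G: 237 + 0.53×(255−237) = 237 + 9.54 = 246.54 → 247
  B: 100 + 0.53×(255−100) = 100 + 82.15 = 182.15 → 182
rgb(226, 247, 182) = #e2f7b6.

#e2f7b6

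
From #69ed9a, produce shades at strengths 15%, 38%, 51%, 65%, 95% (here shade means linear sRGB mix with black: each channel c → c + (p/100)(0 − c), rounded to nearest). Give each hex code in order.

#69ed9a is rgb(105, 237, 154).
15%: (105 − 15.75 = 89.25→89, 237 − 35.55 = 201.45→201, 154 − 23.1 = 130.9→131) → #59c983
38%: (105 − 39.9 = 65.1→65, 237 − 90.06 = 146.94→147, 154 − 58.52 = 95.48→95) → #41935f
51%: (105 − 53.55 = 51.45→51, 237 − 120.87 = 116.13→116, 154 − 78.54 = 75.46→75) → #33744b
65%: (105 − 68.25 = 36.75→37, 237 − 154.05 = 82.95→83, 154 − 100.1 = 53.9→54) → #255336
95%: (105 − 99.75 = 5.25→5, 237 − 225.15 = 11.85→12, 154 − 146.3 = 7.7→8) → #050c08

#59c983, #41935f, #33744b, #255336, #050c08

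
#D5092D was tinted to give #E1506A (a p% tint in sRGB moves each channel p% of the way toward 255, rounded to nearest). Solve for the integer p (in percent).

29%

#D5092D is rgb(213, 9, 45); #E1506A is rgb(225, 80, 106).
On the G channel (widest range): 80 ≈ 9 + (p/100)(255 − 9), so p ≈ 100×(80 − 9)/(255 − 9) = 7100/246 = 28.86.
p = 29 reproduces all three channels after rounding.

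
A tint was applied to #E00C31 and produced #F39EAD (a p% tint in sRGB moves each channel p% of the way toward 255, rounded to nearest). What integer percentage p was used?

60%

#E00C31 is rgb(224, 12, 49); #F39EAD is rgb(243, 158, 173).
On the G channel (widest range): 158 ≈ 12 + (p/100)(255 − 12), so p ≈ 100×(158 − 12)/(255 − 12) = 14600/243 = 60.08.
p = 60 reproduces all three channels after rounding.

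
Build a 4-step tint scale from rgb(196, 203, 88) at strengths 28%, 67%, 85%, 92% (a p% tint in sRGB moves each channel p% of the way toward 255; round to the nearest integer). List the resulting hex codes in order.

28%: (196 + 16.52 = 212.52→213, 203 + 14.56 = 217.56→218, 88 + 46.76 = 134.76→135) → #d5da87
67%: (196 + 39.53 = 235.53→236, 203 + 34.84 = 237.84→238, 88 + 111.89 = 199.89→200) → #eceec8
85%: (196 + 50.15 = 246.15→246, 203 + 44.2 = 247.2→247, 88 + 141.95 = 229.95→230) → #f6f7e6
92%: (196 + 54.28 = 250.28→250, 203 + 47.84 = 250.84→251, 88 + 153.64 = 241.64→242) → #fafbf2

#d5da87, #eceec8, #f6f7e6, #fafbf2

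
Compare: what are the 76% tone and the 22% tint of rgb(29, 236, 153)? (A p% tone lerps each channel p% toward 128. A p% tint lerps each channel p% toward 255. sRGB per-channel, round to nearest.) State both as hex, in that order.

#689A86, #4FF0AF

76% tone:
  R: 29 + 0.76×(128−29) = 29 + 75.24 = 104.24 → 104
  G: 236 + 0.76×(128−236) = 236 − 82.08 = 153.92 → 154
  B: 153 + 0.76×(128−153) = 153 − 19 = 134 → 134
  → #689A86
22% tint:
  R: 29 + 49.72 = 78.72 → 79
  G: 236 + 0.22×(255−236) = 236 + 4.18 = 240.18 → 240
  B: 153 + 22.44 = 175.44 → 175
  → #4FF0AF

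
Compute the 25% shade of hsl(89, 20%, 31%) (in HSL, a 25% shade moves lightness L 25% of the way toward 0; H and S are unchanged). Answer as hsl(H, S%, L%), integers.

hsl(89, 20%, 23%)

L moves 25% from 31 toward 0: 31 − 7.75 = 23.25 → 23.
H and S are unchanged.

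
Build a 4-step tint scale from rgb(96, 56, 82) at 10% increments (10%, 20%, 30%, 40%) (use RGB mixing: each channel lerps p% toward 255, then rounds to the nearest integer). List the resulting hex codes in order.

10%: (96 + 15.9 = 111.9→112, 56 + 19.9 = 75.9→76, 82 + 17.3 = 99.3→99) → #704c63
20%: (96 + 31.8 = 127.8→128, 56 + 39.8 = 95.8→96, 82 + 34.6 = 116.6→117) → #806075
30%: (96 + 47.7 = 143.7→144, 56 + 59.7 = 115.7→116, 82 + 51.9 = 133.9→134) → #907486
40%: (96 + 63.6 = 159.6→160, 56 + 79.6 = 135.6→136, 82 + 69.2 = 151.2→151) → #a08897

#704c63, #806075, #907486, #a08897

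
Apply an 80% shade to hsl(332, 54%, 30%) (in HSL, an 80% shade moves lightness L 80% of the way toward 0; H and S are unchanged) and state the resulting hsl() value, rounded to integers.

L moves 80% from 30 toward 0: 30 − 24 = 6 → 6.
H and S are unchanged.

hsl(332, 54%, 6%)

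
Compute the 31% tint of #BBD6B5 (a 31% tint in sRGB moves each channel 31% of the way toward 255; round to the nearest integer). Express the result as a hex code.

#BBD6B5 is rgb(187, 214, 181).
Per channel, c → c + 0.31(255 − c):
  R: 187 + 0.31×(255−187) = 187 + 21.08 = 208.08 → 208
  G: 214 + 12.71 = 226.71 → 227
  B: 181 + 0.31×(255−181) = 181 + 22.94 = 203.94 → 204
rgb(208, 227, 204) = #D0E3CC.

#D0E3CC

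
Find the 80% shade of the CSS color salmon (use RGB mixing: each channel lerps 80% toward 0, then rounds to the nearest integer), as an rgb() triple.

rgb(50, 26, 23)

CSS salmon is rgb(250, 128, 114).
Per channel, c → c + 0.8(0 − c):
  R: 250 − 200 = 50 → 50
  G: 128 + 0.8×(0−128) = 128 − 102.4 = 25.6 → 26
  B: 114 + 0.8×(0−114) = 114 − 91.2 = 22.8 → 23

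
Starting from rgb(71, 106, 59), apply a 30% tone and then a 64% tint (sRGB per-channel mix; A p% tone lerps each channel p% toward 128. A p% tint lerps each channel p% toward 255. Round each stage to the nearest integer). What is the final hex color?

#C3CCC0

Lerp each channel 30% toward 128:
  R: 71 + 0.3×(128−71) = 71 + 17.1 = 88.1 → 88
  G: 106 + 0.3×(128−106) = 106 + 6.6 = 112.6 → 113
  B: 59 + 20.7 = 79.7 → 80
After the tone: rgb(88, 113, 80) = #587150.
Lerp each channel 64% toward 255:
  R: 88 + 0.64×(255−88) = 88 + 106.88 = 194.88 → 195
  G: 113 + 0.64×(255−113) = 113 + 90.88 = 203.88 → 204
  B: 80 + 0.64×(255−80) = 80 + 112 = 192 → 192
rgb(195, 204, 192) = #C3CCC0.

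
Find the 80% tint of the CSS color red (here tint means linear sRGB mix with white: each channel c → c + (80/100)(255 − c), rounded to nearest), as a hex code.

#FFCCCC

CSS red is rgb(255, 0, 0).
An 80% tint moves each channel 80% toward 255:
  R: 255 + 0.8×(255−255) = 255 + 0 = 255 → 255
  G: 0 + 204 = 204 → 204
  B: 0 + 204 = 204 → 204
rgb(255, 204, 204) = #FFCCCC.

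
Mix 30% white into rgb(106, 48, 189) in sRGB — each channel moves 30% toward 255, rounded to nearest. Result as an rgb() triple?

A 30% tint moves each channel 30% toward 255:
  R: 106 + 44.7 = 150.7 → 151
  G: 48 + 0.3×(255−48) = 48 + 62.1 = 110.1 → 110
  B: 189 + 0.3×(255−189) = 189 + 19.8 = 208.8 → 209

rgb(151, 110, 209)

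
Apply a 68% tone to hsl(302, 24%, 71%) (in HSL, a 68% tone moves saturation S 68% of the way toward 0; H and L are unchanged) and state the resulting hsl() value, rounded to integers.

S moves 68% from 24 toward 0: 24 − 16.32 = 7.68 → 8.
H and L are unchanged.

hsl(302, 8%, 71%)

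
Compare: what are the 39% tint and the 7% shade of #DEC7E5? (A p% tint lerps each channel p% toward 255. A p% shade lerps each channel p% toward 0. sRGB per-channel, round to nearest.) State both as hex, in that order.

#EBDDEF, #CEB9D5

#DEC7E5 is rgb(222, 199, 229).
39% tint:
  R: 222 + 0.39×(255−222) = 222 + 12.87 = 234.87 → 235
  G: 199 + 21.84 = 220.84 → 221
  B: 229 + 10.14 = 239.14 → 239
  → #EBDDEF
7% shade:
  R: 222 + 0.07×(0−222) = 222 − 15.54 = 206.46 → 206
  G: 199 − 13.93 = 185.07 → 185
  B: 229 − 16.03 = 212.97 → 213
  → #CEB9D5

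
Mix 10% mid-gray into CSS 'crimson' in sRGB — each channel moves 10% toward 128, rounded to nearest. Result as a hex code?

CSS crimson is rgb(220, 20, 60).
Per channel, c → c + 0.1(128 − c):
  R: 220 + 0.1×(128−220) = 220 − 9.2 = 210.8 → 211
  G: 20 + 10.8 = 30.8 → 31
  B: 60 + 6.8 = 66.8 → 67
rgb(211, 31, 67) = #D31F43.

#D31F43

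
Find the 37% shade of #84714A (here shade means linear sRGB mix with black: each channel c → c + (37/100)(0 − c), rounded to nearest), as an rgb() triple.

#84714A is rgb(132, 113, 74).
Per channel, c → c + 0.37(0 − c):
  R: 132 + 0.37×(0−132) = 132 − 48.84 = 83.16 → 83
  G: 113 + 0.37×(0−113) = 113 − 41.81 = 71.19 → 71
  B: 74 + 0.37×(0−74) = 74 − 27.38 = 46.62 → 47

rgb(83, 71, 47)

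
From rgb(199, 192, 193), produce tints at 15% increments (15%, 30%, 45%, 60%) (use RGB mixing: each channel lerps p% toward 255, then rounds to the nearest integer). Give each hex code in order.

15%: (199 + 8.4 = 207.4→207, 192 + 9.45 = 201.45→201, 193 + 9.3 = 202.3→202) → #CFC9CA
30%: (199 + 16.8 = 215.8→216, 192 + 18.9 = 210.9→211, 193 + 18.6 = 211.6→212) → #D8D3D4
45%: (199 + 25.2 = 224.2→224, 192 + 28.35 = 220.35→220, 193 + 27.9 = 220.9→221) → #E0DCDD
60%: (199 + 33.6 = 232.6→233, 192 + 37.8 = 229.8→230, 193 + 37.2 = 230.2→230) → #E9E6E6

#CFC9CA, #D8D3D4, #E0DCDD, #E9E6E6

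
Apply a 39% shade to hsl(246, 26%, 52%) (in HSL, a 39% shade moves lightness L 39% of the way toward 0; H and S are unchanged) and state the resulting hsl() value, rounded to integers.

hsl(246, 26%, 32%)

L moves 39% from 52 toward 0: 52 − 20.28 = 31.72 → 32.
H and S are unchanged.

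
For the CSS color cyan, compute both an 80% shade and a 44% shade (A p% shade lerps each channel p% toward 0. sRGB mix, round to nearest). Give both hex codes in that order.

CSS cyan is rgb(0, 255, 255).
80% shade:
  R: 0 + 0.8×(0−0) = 0 + 0 = 0 → 0
  G: 255 + 0.8×(0−255) = 255 − 204 = 51 → 51
  B: 255 − 204 = 51 → 51
  → #003333
44% shade:
  R: 0 + 0 = 0 → 0
  G: 255 + 0.44×(0−255) = 255 − 112.2 = 142.8 → 143
  B: 255 − 112.2 = 142.8 → 143
  → #008f8f

#003333, #008f8f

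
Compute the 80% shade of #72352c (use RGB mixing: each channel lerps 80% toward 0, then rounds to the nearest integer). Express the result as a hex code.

#170b09

#72352c is rgb(114, 53, 44).
Per channel, c → c + 0.8(0 − c):
  R: 114 + 0.8×(0−114) = 114 − 91.2 = 22.8 → 23
  G: 53 + 0.8×(0−53) = 53 − 42.4 = 10.6 → 11
  B: 44 − 35.2 = 8.8 → 9
rgb(23, 11, 9) = #170b09.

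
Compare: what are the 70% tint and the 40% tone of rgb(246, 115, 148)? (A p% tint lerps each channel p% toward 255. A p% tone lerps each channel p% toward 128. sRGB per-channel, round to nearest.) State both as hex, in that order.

#fcd5df, #c7788c

70% tint:
  R: 246 + 0.7×(255−246) = 246 + 6.3 = 252.3 → 252
  G: 115 + 0.7×(255−115) = 115 + 98 = 213 → 213
  B: 148 + 0.7×(255−148) = 148 + 74.9 = 222.9 → 223
  → #fcd5df
40% tone:
  R: 246 + 0.4×(128−246) = 246 − 47.2 = 198.8 → 199
  G: 115 + 5.2 = 120.2 → 120
  B: 148 + 0.4×(128−148) = 148 − 8 = 140 → 140
  → #c7788c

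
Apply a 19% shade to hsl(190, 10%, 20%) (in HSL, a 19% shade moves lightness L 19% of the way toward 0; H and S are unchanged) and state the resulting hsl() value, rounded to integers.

hsl(190, 10%, 16%)

L moves 19% from 20 toward 0: 20 − 3.8 = 16.2 → 16.
H and S are unchanged.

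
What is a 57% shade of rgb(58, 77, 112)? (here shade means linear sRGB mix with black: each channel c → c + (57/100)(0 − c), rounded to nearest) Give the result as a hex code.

Per channel, c → c + 0.57(0 − c):
  R: 58 + 0.57×(0−58) = 58 − 33.06 = 24.94 → 25
  G: 77 + 0.57×(0−77) = 77 − 43.89 = 33.11 → 33
  B: 112 + 0.57×(0−112) = 112 − 63.84 = 48.16 → 48
rgb(25, 33, 48) = #192130.

#192130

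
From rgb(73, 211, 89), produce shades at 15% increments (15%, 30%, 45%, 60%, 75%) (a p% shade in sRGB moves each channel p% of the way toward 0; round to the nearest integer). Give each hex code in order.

15%: (73 − 10.95 = 62.05→62, 211 − 31.65 = 179.35→179, 89 − 13.35 = 75.65→76) → #3eb34c
30%: (73 − 21.9 = 51.1→51, 211 − 63.3 = 147.7→148, 89 − 26.7 = 62.3→62) → #33943e
45%: (73 − 32.85 = 40.15→40, 211 − 94.95 = 116.05→116, 89 − 40.05 = 48.95→49) → #287431
60%: (73 − 43.8 = 29.2→29, 211 − 126.6 = 84.4→84, 89 − 53.4 = 35.6→36) → #1d5424
75%: (73 − 54.75 = 18.25→18, 211 − 158.25 = 52.75→53, 89 − 66.75 = 22.25→22) → #123516

#3eb34c, #33943e, #287431, #1d5424, #123516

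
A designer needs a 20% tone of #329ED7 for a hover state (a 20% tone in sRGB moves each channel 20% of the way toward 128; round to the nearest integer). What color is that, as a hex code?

#329ED7 is rgb(50, 158, 215).
A 20% tone moves each channel 20% toward 128:
  R: 50 + 0.2×(128−50) = 50 + 15.6 = 65.6 → 66
  G: 158 − 6 = 152 → 152
  B: 215 − 17.4 = 197.6 → 198
rgb(66, 152, 198) = #4298C6.

#4298C6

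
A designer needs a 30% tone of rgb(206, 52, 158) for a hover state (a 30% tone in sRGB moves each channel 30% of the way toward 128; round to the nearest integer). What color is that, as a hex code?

#B74B95

Per channel, c → c + 0.3(128 − c):
  R: 206 + 0.3×(128−206) = 206 − 23.4 = 182.6 → 183
  G: 52 + 22.8 = 74.8 → 75
  B: 158 − 9 = 149 → 149
rgb(183, 75, 149) = #B74B95.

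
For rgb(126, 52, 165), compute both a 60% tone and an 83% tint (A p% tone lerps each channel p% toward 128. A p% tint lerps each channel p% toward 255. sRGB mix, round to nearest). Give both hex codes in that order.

#7F628F, #E9DCF0

60% tone:
  R: 126 + 0.6×(128−126) = 126 + 1.2 = 127.2 → 127
  G: 52 + 45.6 = 97.6 → 98
  B: 165 + 0.6×(128−165) = 165 − 22.2 = 142.8 → 143
  → #7F628F
83% tint:
  R: 126 + 107.07 = 233.07 → 233
  G: 52 + 0.83×(255−52) = 52 + 168.49 = 220.49 → 220
  B: 165 + 74.7 = 239.7 → 240
  → #E9DCF0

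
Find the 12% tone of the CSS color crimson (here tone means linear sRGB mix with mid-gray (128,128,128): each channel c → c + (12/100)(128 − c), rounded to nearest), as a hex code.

#D12144

CSS crimson is rgb(220, 20, 60).
Lerp each channel 12% toward 128:
  R: 220 + 0.12×(128−220) = 220 − 11.04 = 208.96 → 209
  G: 20 + 0.12×(128−20) = 20 + 12.96 = 32.96 → 33
  B: 60 + 8.16 = 68.16 → 68
rgb(209, 33, 68) = #D12144.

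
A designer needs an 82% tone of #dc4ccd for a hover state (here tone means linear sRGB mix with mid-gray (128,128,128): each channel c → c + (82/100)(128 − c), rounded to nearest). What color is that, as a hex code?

#dc4ccd is rgb(220, 76, 205).
Per channel, c → c + 0.82(128 − c):
  R: 220 − 75.44 = 144.56 → 145
  G: 76 + 0.82×(128−76) = 76 + 42.64 = 118.64 → 119
  B: 205 − 63.14 = 141.86 → 142
rgb(145, 119, 142) = #91778e.

#91778e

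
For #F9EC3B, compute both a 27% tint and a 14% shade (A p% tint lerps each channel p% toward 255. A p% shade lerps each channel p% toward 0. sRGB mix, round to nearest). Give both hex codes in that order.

#FBF170, #D6CB33

#F9EC3B is rgb(249, 236, 59).
27% tint:
  R: 249 + 0.27×(255−249) = 249 + 1.62 = 250.62 → 251
  G: 236 + 5.13 = 241.13 → 241
  B: 59 + 0.27×(255−59) = 59 + 52.92 = 111.92 → 112
  → #FBF170
14% shade:
  R: 249 − 34.86 = 214.14 → 214
  G: 236 + 0.14×(0−236) = 236 − 33.04 = 202.96 → 203
  B: 59 − 8.26 = 50.74 → 51
  → #D6CB33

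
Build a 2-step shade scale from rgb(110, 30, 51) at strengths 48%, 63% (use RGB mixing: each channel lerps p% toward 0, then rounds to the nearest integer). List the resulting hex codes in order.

48%: (110 − 52.8 = 57.2→57, 30 − 14.4 = 15.6→16, 51 − 24.48 = 26.52→27) → #39101b
63%: (110 − 69.3 = 40.7→41, 30 − 18.9 = 11.1→11, 51 − 32.13 = 18.87→19) → #290b13

#39101b, #290b13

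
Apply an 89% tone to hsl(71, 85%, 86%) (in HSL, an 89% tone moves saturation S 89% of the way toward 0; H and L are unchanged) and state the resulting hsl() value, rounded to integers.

hsl(71, 9%, 86%)

S moves 89% from 85 toward 0: 85 − 75.65 = 9.35 → 9.
H and L are unchanged.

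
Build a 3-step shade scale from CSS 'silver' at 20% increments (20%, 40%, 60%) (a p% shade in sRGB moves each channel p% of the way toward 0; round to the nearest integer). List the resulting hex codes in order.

CSS silver is rgb(192, 192, 192).
20%: (192 − 38.4 = 153.6→154, 192 − 38.4 = 153.6→154, 192 − 38.4 = 153.6→154) → #9A9A9A
40%: (192 − 76.8 = 115.2→115, 192 − 76.8 = 115.2→115, 192 − 76.8 = 115.2→115) → #737373
60%: (192 − 115.2 = 76.8→77, 192 − 115.2 = 76.8→77, 192 − 115.2 = 76.8→77) → #4D4D4D

#9A9A9A, #737373, #4D4D4D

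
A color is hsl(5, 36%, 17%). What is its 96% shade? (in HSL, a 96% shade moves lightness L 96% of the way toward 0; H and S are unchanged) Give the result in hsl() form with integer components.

hsl(5, 36%, 1%)

L moves 96% from 17 toward 0: 17 − 16.32 = 0.68 → 1.
H and S are unchanged.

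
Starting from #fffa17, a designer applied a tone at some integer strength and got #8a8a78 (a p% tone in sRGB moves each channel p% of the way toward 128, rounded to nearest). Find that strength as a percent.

#fffa17 is rgb(255, 250, 23); #8a8a78 is rgb(138, 138, 120).
On the R channel (widest range): 138 ≈ 255 + (p/100)(128 − 255), so p ≈ 100×(138 − 255)/(128 − 255) = -11700/-127 = 92.13.
p = 92 reproduces all three channels after rounding.

92%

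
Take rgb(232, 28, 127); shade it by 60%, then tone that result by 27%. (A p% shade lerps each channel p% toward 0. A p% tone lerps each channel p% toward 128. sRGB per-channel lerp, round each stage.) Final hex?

Lerp each channel 60% toward 0:
  R: 232 − 139.2 = 92.8 → 93
  G: 28 − 16.8 = 11.2 → 11
  B: 127 − 76.2 = 50.8 → 51
After the shade: rgb(93, 11, 51) = #5D0B33.
Lerp each channel 27% toward 128:
  R: 93 + 0.27×(128−93) = 93 + 9.45 = 102.45 → 102
  G: 11 + 0.27×(128−11) = 11 + 31.59 = 42.59 → 43
  B: 51 + 20.79 = 71.79 → 72
rgb(102, 43, 72) = #662B48.

#662B48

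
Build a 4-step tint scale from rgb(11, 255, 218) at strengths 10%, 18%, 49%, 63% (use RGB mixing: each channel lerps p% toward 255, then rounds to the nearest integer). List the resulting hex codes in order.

10%: (11 + 24.4 = 35.4→35, 255→255, 218 + 3.7 = 221.7→222) → #23FFDE
18%: (11 + 43.92 = 54.92→55, 255→255, 218 + 6.66 = 224.66→225) → #37FFE1
49%: (11 + 119.56 = 130.56→131, 255→255, 218 + 18.13 = 236.13→236) → #83FFEC
63%: (11 + 153.72 = 164.72→165, 255→255, 218 + 23.31 = 241.31→241) → #A5FFF1

#23FFDE, #37FFE1, #83FFEC, #A5FFF1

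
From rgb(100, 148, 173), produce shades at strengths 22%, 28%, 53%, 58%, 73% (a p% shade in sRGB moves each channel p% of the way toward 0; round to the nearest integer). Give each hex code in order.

22%: (100 − 22 = 78→78, 148 − 32.56 = 115.44→115, 173 − 38.06 = 134.94→135) → #4E7387
28%: (100 − 28 = 72→72, 148 − 41.44 = 106.56→107, 173 − 48.44 = 124.56→125) → #486B7D
53%: (100 − 53 = 47→47, 148 − 78.44 = 69.56→70, 173 − 91.69 = 81.31→81) → #2F4651
58%: (100 − 58 = 42→42, 148 − 85.84 = 62.16→62, 173 − 100.34 = 72.66→73) → #2A3E49
73%: (100 − 73 = 27→27, 148 − 108.04 = 39.96→40, 173 − 126.29 = 46.71→47) → #1B282F

#4E7387, #486B7D, #2F4651, #2A3E49, #1B282F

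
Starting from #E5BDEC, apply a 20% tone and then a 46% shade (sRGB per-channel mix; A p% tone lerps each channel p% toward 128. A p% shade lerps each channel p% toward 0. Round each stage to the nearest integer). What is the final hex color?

#E5BDEC is rgb(229, 189, 236).
A 20% tone moves each channel 20% toward 128:
  R: 229 − 20.2 = 208.8 → 209
  G: 189 + 0.2×(128−189) = 189 − 12.2 = 176.8 → 177
  B: 236 + 0.2×(128−236) = 236 − 21.6 = 214.4 → 214
After the tone: rgb(209, 177, 214) = #D1B1D6.
Per channel, c → c + 0.46(0 − c):
  R: 209 + 0.46×(0−209) = 209 − 96.14 = 112.86 → 113
  G: 177 − 81.42 = 95.58 → 96
  B: 214 − 98.44 = 115.56 → 116
rgb(113, 96, 116) = #716074.

#716074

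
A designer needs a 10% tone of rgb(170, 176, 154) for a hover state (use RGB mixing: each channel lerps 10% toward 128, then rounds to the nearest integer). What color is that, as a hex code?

A 10% tone moves each channel 10% toward 128:
  R: 170 + 0.1×(128−170) = 170 − 4.2 = 165.8 → 166
  G: 176 − 4.8 = 171.2 → 171
  B: 154 + 0.1×(128−154) = 154 − 2.6 = 151.4 → 151
rgb(166, 171, 151) = #A6AB97.

#A6AB97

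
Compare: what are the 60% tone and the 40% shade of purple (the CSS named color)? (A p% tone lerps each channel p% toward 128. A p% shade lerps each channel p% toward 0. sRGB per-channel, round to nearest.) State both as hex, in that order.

CSS purple is rgb(128, 0, 128).
60% tone:
  R: 128 + 0.6×(128−128) = 128 + 0 = 128 → 128
  G: 0 + 0.6×(128−0) = 0 + 76.8 = 76.8 → 77
  B: 128 + 0 = 128 → 128
  → #804d80
40% shade:
  R: 128 − 51.2 = 76.8 → 77
  G: 0 + 0.4×(0−0) = 0 + 0 = 0 → 0
  B: 128 + 0.4×(0−128) = 128 − 51.2 = 76.8 → 77
  → #4d004d

#804d80, #4d004d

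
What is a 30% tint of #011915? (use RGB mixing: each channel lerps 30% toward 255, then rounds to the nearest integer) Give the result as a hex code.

#4d5e5b

#011915 is rgb(1, 25, 21).
A 30% tint moves each channel 30% toward 255:
  R: 1 + 76.2 = 77.2 → 77
  G: 25 + 0.3×(255−25) = 25 + 69 = 94 → 94
  B: 21 + 70.2 = 91.2 → 91
rgb(77, 94, 91) = #4d5e5b.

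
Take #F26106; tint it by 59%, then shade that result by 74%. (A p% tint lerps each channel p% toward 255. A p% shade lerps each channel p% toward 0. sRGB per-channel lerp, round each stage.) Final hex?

#413128

#F26106 is rgb(242, 97, 6).
Lerp each channel 59% toward 255:
  R: 242 + 7.67 = 249.67 → 250
  G: 97 + 93.22 = 190.22 → 190
  B: 6 + 146.91 = 152.91 → 153
After the tint: rgb(250, 190, 153) = #FABE99.
Lerp each channel 74% toward 0:
  R: 250 + 0.74×(0−250) = 250 − 185 = 65 → 65
  G: 190 + 0.74×(0−190) = 190 − 140.6 = 49.4 → 49
  B: 153 + 0.74×(0−153) = 153 − 113.22 = 39.78 → 40
rgb(65, 49, 40) = #413128.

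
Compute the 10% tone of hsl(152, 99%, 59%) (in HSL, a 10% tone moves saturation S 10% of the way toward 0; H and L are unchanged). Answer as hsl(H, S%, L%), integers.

S moves 10% from 99 toward 0: 99 − 9.9 = 89.1 → 89.
H and L are unchanged.

hsl(152, 89%, 59%)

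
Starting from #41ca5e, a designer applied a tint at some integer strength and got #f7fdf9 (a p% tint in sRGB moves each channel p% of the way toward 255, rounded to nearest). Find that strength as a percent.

96%

#41ca5e is rgb(65, 202, 94); #f7fdf9 is rgb(247, 253, 249).
On the R channel (widest range): 247 ≈ 65 + (p/100)(255 − 65), so p ≈ 100×(247 − 65)/(255 − 65) = 18200/190 = 95.79.
p = 96 reproduces all three channels after rounding.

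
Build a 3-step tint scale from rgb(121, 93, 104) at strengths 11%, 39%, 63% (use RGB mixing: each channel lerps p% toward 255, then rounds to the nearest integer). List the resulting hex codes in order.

#886F79, #AD9CA3, #CDC3C7

11%: (121 + 14.74 = 135.74→136, 93 + 17.82 = 110.82→111, 104 + 16.61 = 120.61→121) → #886F79
39%: (121 + 52.26 = 173.26→173, 93 + 63.18 = 156.18→156, 104 + 58.89 = 162.89→163) → #AD9CA3
63%: (121 + 84.42 = 205.42→205, 93 + 102.06 = 195.06→195, 104 + 95.13 = 199.13→199) → #CDC3C7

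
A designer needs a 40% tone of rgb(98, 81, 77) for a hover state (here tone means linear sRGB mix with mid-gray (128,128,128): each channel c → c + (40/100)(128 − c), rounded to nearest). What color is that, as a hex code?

#6E6461

A 40% tone moves each channel 40% toward 128:
  R: 98 + 0.4×(128−98) = 98 + 12 = 110 → 110
  G: 81 + 18.8 = 99.8 → 100
  B: 77 + 20.4 = 97.4 → 97
rgb(110, 100, 97) = #6E6461.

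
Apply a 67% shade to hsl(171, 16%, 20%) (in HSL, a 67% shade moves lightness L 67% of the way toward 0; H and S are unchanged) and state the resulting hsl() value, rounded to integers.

L moves 67% from 20 toward 0: 20 − 13.4 = 6.6 → 7.
H and S are unchanged.

hsl(171, 16%, 7%)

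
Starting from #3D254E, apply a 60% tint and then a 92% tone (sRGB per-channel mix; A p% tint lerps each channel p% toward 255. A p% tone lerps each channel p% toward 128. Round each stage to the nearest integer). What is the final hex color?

#3D254E is rgb(61, 37, 78).
Per channel, c → c + 0.6(255 − c):
  R: 61 + 116.4 = 177.4 → 177
  G: 37 + 0.6×(255−37) = 37 + 130.8 = 167.8 → 168
  B: 78 + 0.6×(255−78) = 78 + 106.2 = 184.2 → 184
After the tint: rgb(177, 168, 184) = #B1A8B8.
Lerp each channel 92% toward 128:
  R: 177 − 45.08 = 131.92 → 132
  G: 168 + 0.92×(128−168) = 168 − 36.8 = 131.2 → 131
  B: 184 + 0.92×(128−184) = 184 − 51.52 = 132.48 → 132
rgb(132, 131, 132) = #848384.

#848384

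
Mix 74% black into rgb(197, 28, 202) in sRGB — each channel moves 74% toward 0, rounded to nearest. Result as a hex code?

#330735

Per channel, c → c + 0.74(0 − c):
  R: 197 + 0.74×(0−197) = 197 − 145.78 = 51.22 → 51
  G: 28 + 0.74×(0−28) = 28 − 20.72 = 7.28 → 7
  B: 202 + 0.74×(0−202) = 202 − 149.48 = 52.52 → 53
rgb(51, 7, 53) = #330735.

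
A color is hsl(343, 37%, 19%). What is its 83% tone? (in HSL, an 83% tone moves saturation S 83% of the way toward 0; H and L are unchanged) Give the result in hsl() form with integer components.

hsl(343, 6%, 19%)

S moves 83% from 37 toward 0: 37 − 30.71 = 6.29 → 6.
H and L are unchanged.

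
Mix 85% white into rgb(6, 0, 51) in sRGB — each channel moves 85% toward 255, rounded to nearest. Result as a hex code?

#DAD9E0

An 85% tint moves each channel 85% toward 255:
  R: 6 + 0.85×(255−6) = 6 + 211.65 = 217.65 → 218
  G: 0 + 0.85×(255−0) = 0 + 216.75 = 216.75 → 217
  B: 51 + 0.85×(255−51) = 51 + 173.4 = 224.4 → 224
rgb(218, 217, 224) = #DAD9E0.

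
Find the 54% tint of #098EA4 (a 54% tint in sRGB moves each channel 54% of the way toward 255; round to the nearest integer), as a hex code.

#098EA4 is rgb(9, 142, 164).
A 54% tint moves each channel 54% toward 255:
  R: 9 + 0.54×(255−9) = 9 + 132.84 = 141.84 → 142
  G: 142 + 61.02 = 203.02 → 203
  B: 164 + 0.54×(255−164) = 164 + 49.14 = 213.14 → 213
rgb(142, 203, 213) = #8ECBD5.

#8ECBD5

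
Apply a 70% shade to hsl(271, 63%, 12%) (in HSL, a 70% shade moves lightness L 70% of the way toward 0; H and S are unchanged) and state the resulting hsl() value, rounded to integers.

hsl(271, 63%, 4%)

L moves 70% from 12 toward 0: 12 − 8.4 = 3.6 → 4.
H and S are unchanged.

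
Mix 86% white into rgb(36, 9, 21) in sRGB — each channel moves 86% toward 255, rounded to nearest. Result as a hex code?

#E0DDDE

An 86% tint moves each channel 86% toward 255:
  R: 36 + 0.86×(255−36) = 36 + 188.34 = 224.34 → 224
  G: 9 + 0.86×(255−9) = 9 + 211.56 = 220.56 → 221
  B: 21 + 201.24 = 222.24 → 222
rgb(224, 221, 222) = #E0DDDE.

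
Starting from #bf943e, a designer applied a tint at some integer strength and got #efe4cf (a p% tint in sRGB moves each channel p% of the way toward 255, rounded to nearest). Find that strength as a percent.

75%

#bf943e is rgb(191, 148, 62); #efe4cf is rgb(239, 228, 207).
On the B channel (widest range): 207 ≈ 62 + (p/100)(255 − 62), so p ≈ 100×(207 − 62)/(255 − 62) = 14500/193 = 75.13.
p = 75 reproduces all three channels after rounding.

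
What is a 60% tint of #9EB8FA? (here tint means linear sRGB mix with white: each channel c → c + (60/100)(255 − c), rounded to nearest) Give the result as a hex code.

#9EB8FA is rgb(158, 184, 250).
Per channel, c → c + 0.6(255 − c):
  R: 158 + 0.6×(255−158) = 158 + 58.2 = 216.2 → 216
  G: 184 + 42.6 = 226.6 → 227
  B: 250 + 3 = 253 → 253
rgb(216, 227, 253) = #D8E3FD.

#D8E3FD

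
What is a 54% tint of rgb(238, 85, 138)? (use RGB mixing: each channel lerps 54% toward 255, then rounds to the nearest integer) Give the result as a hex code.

A 54% tint moves each channel 54% toward 255:
  R: 238 + 9.18 = 247.18 → 247
  G: 85 + 91.8 = 176.8 → 177
  B: 138 + 63.18 = 201.18 → 201
rgb(247, 177, 201) = #F7B1C9.

#F7B1C9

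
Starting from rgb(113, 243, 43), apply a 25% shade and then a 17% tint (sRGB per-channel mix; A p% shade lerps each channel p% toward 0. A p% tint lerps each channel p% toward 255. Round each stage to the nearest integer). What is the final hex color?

#72C246

Lerp each channel 25% toward 0:
  R: 113 + 0.25×(0−113) = 113 − 28.25 = 84.75 → 85
  G: 243 − 60.75 = 182.25 → 182
  B: 43 − 10.75 = 32.25 → 32
After the shade: rgb(85, 182, 32) = #55B620.
A 17% tint moves each channel 17% toward 255:
  R: 85 + 28.9 = 113.9 → 114
  G: 182 + 0.17×(255−182) = 182 + 12.41 = 194.41 → 194
  B: 32 + 37.91 = 69.91 → 70
rgb(114, 194, 70) = #72C246.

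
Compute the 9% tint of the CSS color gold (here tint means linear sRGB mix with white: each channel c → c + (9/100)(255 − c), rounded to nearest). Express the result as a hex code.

CSS gold is rgb(255, 215, 0).
Lerp each channel 9% toward 255:
  R: 255 + 0.09×(255−255) = 255 + 0 = 255 → 255
  G: 215 + 3.6 = 218.6 → 219
  B: 0 + 0.09×(255−0) = 0 + 22.95 = 22.95 → 23
rgb(255, 219, 23) = #ffdb17.

#ffdb17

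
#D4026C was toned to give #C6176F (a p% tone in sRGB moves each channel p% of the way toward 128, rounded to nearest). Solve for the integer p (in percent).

17%

#D4026C is rgb(212, 2, 108); #C6176F is rgb(198, 23, 111).
On the G channel (widest range): 23 ≈ 2 + (p/100)(128 − 2), so p ≈ 100×(23 − 2)/(128 − 2) = 2100/126 = 16.67.
p = 17 reproduces all three channels after rounding.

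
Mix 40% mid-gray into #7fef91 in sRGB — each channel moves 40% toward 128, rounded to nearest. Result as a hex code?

#7fc38a

#7fef91 is rgb(127, 239, 145).
A 40% tone moves each channel 40% toward 128:
  R: 127 + 0.4 = 127.4 → 127
  G: 239 + 0.4×(128−239) = 239 − 44.4 = 194.6 → 195
  B: 145 + 0.4×(128−145) = 145 − 6.8 = 138.2 → 138
rgb(127, 195, 138) = #7fc38a.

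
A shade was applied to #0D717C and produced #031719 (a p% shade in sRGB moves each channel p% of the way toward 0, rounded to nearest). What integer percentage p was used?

80%

#0D717C is rgb(13, 113, 124); #031719 is rgb(3, 23, 25).
On the B channel (widest range): 25 ≈ 124 + (p/100)(0 − 124), so p ≈ 100×(25 − 124)/(0 − 124) = -9900/-124 = 79.84.
p = 80 reproduces all three channels after rounding.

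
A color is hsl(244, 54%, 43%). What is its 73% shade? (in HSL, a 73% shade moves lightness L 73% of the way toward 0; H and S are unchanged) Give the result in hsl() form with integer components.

L moves 73% from 43 toward 0: 43 − 31.39 = 11.61 → 12.
H and S are unchanged.

hsl(244, 54%, 12%)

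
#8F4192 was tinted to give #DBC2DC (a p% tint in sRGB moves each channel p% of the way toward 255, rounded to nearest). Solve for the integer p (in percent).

#8F4192 is rgb(143, 65, 146); #DBC2DC is rgb(219, 194, 220).
On the G channel (widest range): 194 ≈ 65 + (p/100)(255 − 65), so p ≈ 100×(194 − 65)/(255 − 65) = 12900/190 = 67.89.
p = 68 reproduces all three channels after rounding.

68%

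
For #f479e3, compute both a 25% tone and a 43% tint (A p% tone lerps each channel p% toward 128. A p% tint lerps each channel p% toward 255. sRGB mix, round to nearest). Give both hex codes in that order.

#f479e3 is rgb(244, 121, 227).
25% tone:
  R: 244 + 0.25×(128−244) = 244 − 29 = 215 → 215
  G: 121 + 0.25×(128−121) = 121 + 1.75 = 122.75 → 123
  B: 227 − 24.75 = 202.25 → 202
  → #d77bca
43% tint:
  R: 244 + 0.43×(255−244) = 244 + 4.73 = 248.73 → 249
  G: 121 + 0.43×(255−121) = 121 + 57.62 = 178.62 → 179
  B: 227 + 0.43×(255−227) = 227 + 12.04 = 239.04 → 239
  → #f9b3ef

#d77bca, #f9b3ef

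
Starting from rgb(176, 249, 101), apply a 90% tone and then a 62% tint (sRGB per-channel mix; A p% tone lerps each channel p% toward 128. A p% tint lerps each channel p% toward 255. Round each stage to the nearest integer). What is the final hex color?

A 90% tone moves each channel 90% toward 128:
  R: 176 − 43.2 = 132.8 → 133
  G: 249 + 0.9×(128−249) = 249 − 108.9 = 140.1 → 140
  B: 101 + 0.9×(128−101) = 101 + 24.3 = 125.3 → 125
After the tone: rgb(133, 140, 125) = #858c7d.
Lerp each channel 62% toward 255:
  R: 133 + 0.62×(255−133) = 133 + 75.64 = 208.64 → 209
  G: 140 + 0.62×(255−140) = 140 + 71.3 = 211.3 → 211
  B: 125 + 0.62×(255−125) = 125 + 80.6 = 205.6 → 206
rgb(209, 211, 206) = #d1d3ce.

#d1d3ce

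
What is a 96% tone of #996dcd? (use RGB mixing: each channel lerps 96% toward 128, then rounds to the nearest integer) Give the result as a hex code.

#996dcd is rgb(153, 109, 205).
Lerp each channel 96% toward 128:
  R: 153 − 24 = 129 → 129
  G: 109 + 18.24 = 127.24 → 127
  B: 205 + 0.96×(128−205) = 205 − 73.92 = 131.08 → 131
rgb(129, 127, 131) = #817f83.

#817f83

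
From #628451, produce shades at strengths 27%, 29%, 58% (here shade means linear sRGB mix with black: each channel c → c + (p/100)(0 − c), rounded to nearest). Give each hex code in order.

#48603B, #465E3A, #293722

#628451 is rgb(98, 132, 81).
27%: (98 − 26.46 = 71.54→72, 132 − 35.64 = 96.36→96, 81 − 21.87 = 59.13→59) → #48603B
29%: (98 − 28.42 = 69.58→70, 132 − 38.28 = 93.72→94, 81 − 23.49 = 57.51→58) → #465E3A
58%: (98 − 56.84 = 41.16→41, 132 − 76.56 = 55.44→55, 81 − 46.98 = 34.02→34) → #293722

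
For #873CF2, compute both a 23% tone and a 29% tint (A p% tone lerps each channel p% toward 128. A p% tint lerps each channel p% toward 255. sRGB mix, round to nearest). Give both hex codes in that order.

#873CF2 is rgb(135, 60, 242).
23% tone:
  R: 135 + 0.23×(128−135) = 135 − 1.61 = 133.39 → 133
  G: 60 + 0.23×(128−60) = 60 + 15.64 = 75.64 → 76
  B: 242 + 0.23×(128−242) = 242 − 26.22 = 215.78 → 216
  → #854CD8
29% tint:
  R: 135 + 34.8 = 169.8 → 170
  G: 60 + 0.29×(255−60) = 60 + 56.55 = 116.55 → 117
  B: 242 + 0.29×(255−242) = 242 + 3.77 = 245.77 → 246
  → #AA75F6

#854CD8, #AA75F6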